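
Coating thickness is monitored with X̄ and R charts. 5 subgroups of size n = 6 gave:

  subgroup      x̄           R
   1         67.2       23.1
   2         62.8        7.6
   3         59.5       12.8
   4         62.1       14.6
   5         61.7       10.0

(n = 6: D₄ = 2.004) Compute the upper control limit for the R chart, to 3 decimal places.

27.294

R̄ = (23.1 + 7.6 + 12.8 + 14.6 + 10.0) / 5 = 68.1000 / 5 = 13.6200
UCL_R = D₄·R̄ = 2.004 × 13.6200 = 27.2945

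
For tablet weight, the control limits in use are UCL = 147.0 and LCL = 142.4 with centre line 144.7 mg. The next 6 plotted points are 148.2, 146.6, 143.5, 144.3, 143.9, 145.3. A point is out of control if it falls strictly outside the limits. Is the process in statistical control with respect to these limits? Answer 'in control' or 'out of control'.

Compare each point to [142.4, 147.0]: sample 1 = 148.2 > UCL.

out of control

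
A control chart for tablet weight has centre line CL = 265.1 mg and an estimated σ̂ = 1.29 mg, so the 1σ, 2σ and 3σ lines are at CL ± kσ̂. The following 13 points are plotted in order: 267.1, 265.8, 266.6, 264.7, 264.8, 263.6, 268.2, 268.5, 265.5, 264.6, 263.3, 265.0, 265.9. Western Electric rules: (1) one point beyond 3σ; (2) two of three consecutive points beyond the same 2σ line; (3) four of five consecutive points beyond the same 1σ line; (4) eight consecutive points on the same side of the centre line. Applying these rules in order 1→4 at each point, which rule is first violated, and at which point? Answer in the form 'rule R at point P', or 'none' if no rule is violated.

Zone of each point (C = within 1σ̂, B = 1σ̂–2σ̂, A = 2σ̂–3σ̂, * = beyond 3σ̂; sign = side of CL): 1:+B, 2:+C, 3:+B, 4:-C, 5:-C, 6:-B, 7:+A, 8:+A, 9:+C, 10:-C, 11:-B, 12:-C, 13:+C
Rule 2 (two of three consecutive points beyond the same 2σ limit) is satisfied at point 8.

rule 2 at point 8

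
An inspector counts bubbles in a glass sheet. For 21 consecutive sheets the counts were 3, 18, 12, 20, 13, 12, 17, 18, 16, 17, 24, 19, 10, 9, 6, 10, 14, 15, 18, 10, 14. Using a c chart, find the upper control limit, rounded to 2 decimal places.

25.29

c̄ = (3 + 18 + 12 + 20 + 13 + 12 + 17 + 18 + 16 + 17 + 24 + 19 + 10 + 9 + 6 + 10 + 14 + 15 + 18 + 10 + 14) / 21 = 295 / 21 = 14.0476
UCL = c̄ + 3√c̄ = 14.0476 + 3 × √14.0476 = 14.0476 + 3 × 3.7480 = 25.2917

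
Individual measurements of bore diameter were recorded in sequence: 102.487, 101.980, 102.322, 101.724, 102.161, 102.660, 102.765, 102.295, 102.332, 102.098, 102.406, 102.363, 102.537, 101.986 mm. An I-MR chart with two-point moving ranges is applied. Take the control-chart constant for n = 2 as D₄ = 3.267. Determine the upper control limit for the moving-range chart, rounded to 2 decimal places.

1.08

Moving ranges: 0.507, 0.342, 0.598, 0.437, 0.499, 0.105, 0.470, 0.037, 0.234, 0.308, 0.043, 0.174, 0.551; M̄R̄ = 4.3050 / 13 = 0.3312
UCL_MR = D₄·M̄R̄ = 3.267 × 0.3312 = 1.0819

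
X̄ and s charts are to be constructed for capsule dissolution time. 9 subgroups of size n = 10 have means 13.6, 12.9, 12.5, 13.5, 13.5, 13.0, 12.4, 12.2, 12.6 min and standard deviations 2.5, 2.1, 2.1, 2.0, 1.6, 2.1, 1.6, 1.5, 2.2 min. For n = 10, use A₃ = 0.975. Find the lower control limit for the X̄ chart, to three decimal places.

X̄̄ = (13.6 + 12.9 + 12.5 + 13.5 + 13.5 + 13.0 + 12.4 + 12.2 + 12.6) / 9 = 12.9111
s̄ = (2.5 + 2.1 + 2.1 + 2.0 + 1.6 + 2.1 + 1.6 + 1.5 + 2.2) / 9 = 1.9667
LCL = X̄̄ − A₃·s̄ = 12.9111 − 0.975 × 1.9667 = 10.9936

10.994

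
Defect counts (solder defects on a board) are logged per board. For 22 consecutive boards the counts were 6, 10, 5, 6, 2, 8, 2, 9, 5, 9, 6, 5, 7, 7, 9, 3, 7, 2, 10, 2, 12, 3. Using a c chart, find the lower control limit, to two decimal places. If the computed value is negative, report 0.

0.00

c̄ = (6 + 10 + 5 + 6 + 2 + 8 + 2 + 9 + 5 + 9 + 6 + 5 + 7 + 7 + 9 + 3 + 7 + 2 + 10 + 2 + 12 + 3) / 22 = 135 / 22 = 6.1364
LCL = c̄ − 3√c̄ = 6.1364 − 3 × 2.4772 = -1.2951 → 0 (cannot be negative)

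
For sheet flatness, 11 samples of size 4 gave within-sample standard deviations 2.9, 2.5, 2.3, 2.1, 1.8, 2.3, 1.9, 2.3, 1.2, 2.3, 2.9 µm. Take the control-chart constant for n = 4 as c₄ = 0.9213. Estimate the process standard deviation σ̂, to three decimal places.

2.418

s̄ = (2.9 + 2.5 + 2.3 + 2.1 + 1.8 + 2.3 + 1.9 + 2.3 + 1.2 + 2.3 + 2.9) / 11 = 2.2273
σ̂ = s̄ / c₄ = 2.2273 / 0.9213 = 2.4175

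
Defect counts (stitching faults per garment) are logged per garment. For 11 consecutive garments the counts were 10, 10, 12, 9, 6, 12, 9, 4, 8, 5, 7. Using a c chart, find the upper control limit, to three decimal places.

c̄ = (10 + 10 + 12 + 9 + 6 + 12 + 9 + 4 + 8 + 5 + 7) / 11 = 92 / 11 = 8.3636
UCL = c̄ + 3√c̄ = 8.3636 + 3 × √8.3636 = 8.3636 + 3 × 2.8920 = 17.0396

17.040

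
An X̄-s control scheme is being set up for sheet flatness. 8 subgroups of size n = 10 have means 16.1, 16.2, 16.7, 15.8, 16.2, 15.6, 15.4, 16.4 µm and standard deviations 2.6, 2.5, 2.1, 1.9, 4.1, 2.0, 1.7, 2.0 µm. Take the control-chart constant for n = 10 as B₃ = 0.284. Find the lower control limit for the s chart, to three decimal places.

s̄ = (2.6 + 2.5 + 2.1 + 1.9 + 4.1 + 2.0 + 1.7 + 2.0) / 8 = 2.3625
LCL_s = B₃·s̄ = 0.284 × 2.3625 = 0.6709

0.671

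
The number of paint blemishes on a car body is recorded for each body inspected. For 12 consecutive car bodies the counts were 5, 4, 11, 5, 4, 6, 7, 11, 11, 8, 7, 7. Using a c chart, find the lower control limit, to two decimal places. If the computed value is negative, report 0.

c̄ = (5 + 4 + 11 + 5 + 4 + 6 + 7 + 11 + 11 + 8 + 7 + 7) / 12 = 86 / 12 = 7.1667
LCL = c̄ − 3√c̄ = 7.1667 − 3 × 2.6771 = -0.8645 → 0 (cannot be negative)

0.00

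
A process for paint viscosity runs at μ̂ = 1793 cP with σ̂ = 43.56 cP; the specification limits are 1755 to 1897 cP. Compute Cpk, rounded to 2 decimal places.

Cpu = (USL − μ̂) / (3σ̂) = (1897 − 1793) / (3 × 43.56) = 0.7958; Cpl = (μ̂ − LSL) / (3σ̂) = (1793 − 1755) / (3 × 43.56) = 0.2908; Cpk = min(Cpu, Cpl) = 0.2908

0.29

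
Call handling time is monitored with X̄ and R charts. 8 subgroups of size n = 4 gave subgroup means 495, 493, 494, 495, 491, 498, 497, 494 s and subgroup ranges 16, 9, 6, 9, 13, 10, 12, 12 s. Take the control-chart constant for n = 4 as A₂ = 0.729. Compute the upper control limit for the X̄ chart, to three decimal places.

X̄̄ = (495 + 493 + 494 + 495 + 491 + 498 + 497 + 494) / 8 = 3957.0000 / 8 = 494.6250
R̄ = (16 + 9 + 6 + 9 + 13 + 10 + 12 + 12) / 8 = 87.0000 / 8 = 10.8750
UCL = X̄̄ + A₂·R̄ = 494.6250 + 0.729 × 10.8750 = 502.5529

502.553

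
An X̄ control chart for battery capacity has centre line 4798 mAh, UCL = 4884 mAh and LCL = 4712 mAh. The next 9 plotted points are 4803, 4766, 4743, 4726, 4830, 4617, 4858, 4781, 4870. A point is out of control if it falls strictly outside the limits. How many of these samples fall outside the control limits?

1

Compare each point to [4712, 4884]: sample 6 = 4617 < LCL.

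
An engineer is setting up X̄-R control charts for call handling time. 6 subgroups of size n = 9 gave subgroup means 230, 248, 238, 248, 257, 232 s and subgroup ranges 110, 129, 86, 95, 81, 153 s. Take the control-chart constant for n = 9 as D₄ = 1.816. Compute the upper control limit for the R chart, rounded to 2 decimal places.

197.94

R̄ = (110 + 129 + 86 + 95 + 81 + 153) / 6 = 654.0000 / 6 = 109.0000
UCL_R = D₄·R̄ = 1.816 × 109.0000 = 197.9440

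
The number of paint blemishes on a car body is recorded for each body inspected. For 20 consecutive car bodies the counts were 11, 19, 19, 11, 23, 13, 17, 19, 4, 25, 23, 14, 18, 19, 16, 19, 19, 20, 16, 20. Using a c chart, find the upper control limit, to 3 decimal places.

29.710

c̄ = (11 + 19 + 19 + 11 + 23 + 13 + 17 + 19 + 4 + 25 + 23 + 14 + 18 + 19 + 16 + 19 + 19 + 20 + 16 + 20) / 20 = 345 / 20 = 17.2500
UCL = c̄ + 3√c̄ = 17.2500 + 3 × √17.2500 = 17.2500 + 3 × 4.1533 = 29.7099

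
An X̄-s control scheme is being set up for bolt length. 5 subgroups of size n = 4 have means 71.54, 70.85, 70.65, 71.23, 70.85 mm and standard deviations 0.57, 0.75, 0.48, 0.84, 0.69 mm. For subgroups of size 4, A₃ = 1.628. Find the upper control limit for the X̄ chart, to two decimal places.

X̄̄ = (71.54 + 70.85 + 70.65 + 71.23 + 70.85) / 5 = 71.0240
s̄ = (0.57 + 0.75 + 0.48 + 0.84 + 0.69) / 5 = 0.6660
UCL = X̄̄ + A₃·s̄ = 71.0240 + 1.628 × 0.6660 = 72.1082

72.11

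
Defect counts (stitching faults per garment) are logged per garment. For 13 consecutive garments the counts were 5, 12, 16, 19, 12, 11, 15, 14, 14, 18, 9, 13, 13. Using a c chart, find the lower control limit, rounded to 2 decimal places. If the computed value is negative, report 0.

2.27

c̄ = (5 + 12 + 16 + 19 + 12 + 11 + 15 + 14 + 14 + 18 + 9 + 13 + 13) / 13 = 171 / 13 = 13.1538
LCL = c̄ − 3√c̄ = 13.1538 − 3 × 3.6268 = 2.2734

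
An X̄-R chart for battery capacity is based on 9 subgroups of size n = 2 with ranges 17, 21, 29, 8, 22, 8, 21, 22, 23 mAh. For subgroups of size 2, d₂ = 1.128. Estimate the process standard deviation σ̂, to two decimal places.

16.84

R̄ = (17 + 21 + 29 + 8 + 22 + 8 + 21 + 22 + 23) / 9 = 19.0000
σ̂ = R̄ / d₂ = 19.0000 / 1.128 = 16.8440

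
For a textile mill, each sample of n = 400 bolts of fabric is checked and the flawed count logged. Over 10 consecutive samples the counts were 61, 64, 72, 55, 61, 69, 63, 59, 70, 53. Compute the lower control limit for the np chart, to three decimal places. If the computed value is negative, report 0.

40.886

p̄ = Σdᵢ / (k·n) = 627 / (10 × 400) = 0.15675
LCL = np̄ − 3·√(np̄(1−p̄)) = 62.7000 − 3 × 7.2713 = 40.8861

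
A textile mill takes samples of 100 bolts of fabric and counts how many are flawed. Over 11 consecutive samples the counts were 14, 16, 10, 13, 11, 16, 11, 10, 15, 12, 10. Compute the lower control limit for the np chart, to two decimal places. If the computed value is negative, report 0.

p̄ = Σdᵢ / (k·n) = 138 / (11 × 100) = 0.12545
LCL = np̄ − 3·√(np̄(1−p̄)) = 12.5455 − 3 × 3.3123 = 2.6084

2.61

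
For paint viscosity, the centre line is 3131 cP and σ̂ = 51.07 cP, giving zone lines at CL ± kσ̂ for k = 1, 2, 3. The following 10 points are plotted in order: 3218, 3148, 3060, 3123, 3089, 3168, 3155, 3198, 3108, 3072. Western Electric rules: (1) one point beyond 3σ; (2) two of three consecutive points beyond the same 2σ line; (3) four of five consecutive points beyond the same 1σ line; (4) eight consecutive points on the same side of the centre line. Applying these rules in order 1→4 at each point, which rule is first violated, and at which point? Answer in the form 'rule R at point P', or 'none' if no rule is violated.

none

Zone of each point (C = within 1σ̂, B = 1σ̂–2σ̂, A = 2σ̂–3σ̂, * = beyond 3σ̂; sign = side of CL): 1:+B, 2:+C, 3:-B, 4:-C, 5:-C, 6:+C, 7:+C, 8:+B, 9:-C, 10:-B
No rule fires across all 10 points.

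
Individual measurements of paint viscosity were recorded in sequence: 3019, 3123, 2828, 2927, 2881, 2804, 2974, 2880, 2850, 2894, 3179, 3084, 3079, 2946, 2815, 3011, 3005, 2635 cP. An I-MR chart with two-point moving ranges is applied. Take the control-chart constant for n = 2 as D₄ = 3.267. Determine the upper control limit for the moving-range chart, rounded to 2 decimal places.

Moving ranges: 104, 295, 99, 46, 77, 170, 94, 30, 44, 285, 95, 5, 133, 131, 196, 6, 370; M̄R̄ = 2180.0000 / 17 = 128.2353
UCL_MR = D₄·M̄R̄ = 3.267 × 128.2353 = 418.9447

418.94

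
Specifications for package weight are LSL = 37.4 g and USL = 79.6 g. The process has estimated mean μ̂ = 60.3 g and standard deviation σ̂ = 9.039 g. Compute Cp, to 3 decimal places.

0.778

Cp = (USL − LSL) / (6σ̂) = (79.6 − 37.4) / (6 × 9.039) = 42.2000 / 54.2340 = 0.7781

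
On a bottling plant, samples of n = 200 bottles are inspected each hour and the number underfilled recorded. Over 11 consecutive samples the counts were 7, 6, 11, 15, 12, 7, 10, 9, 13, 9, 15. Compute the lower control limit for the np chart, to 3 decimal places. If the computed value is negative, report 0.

p̄ = Σdᵢ / (k·n) = 114 / (11 × 200) = 0.05182
LCL = np̄ − 3·√(np̄(1−p̄)) = 10.3636 − 3 × 3.1347 = 0.9594

0.959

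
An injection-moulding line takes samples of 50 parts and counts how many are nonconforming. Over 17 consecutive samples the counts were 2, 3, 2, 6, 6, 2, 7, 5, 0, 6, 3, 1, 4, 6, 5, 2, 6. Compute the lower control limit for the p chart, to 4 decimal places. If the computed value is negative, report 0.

0.0000

p̄ = Σdᵢ / (k·n) = 66 / (17 × 50) = 0.07765
LCL = p̄ − 3·√(p̄(1−p̄)/n) = 0.07765 − 3 × 0.03785 = -0.03589 → 0 (negative, so LCL = 0)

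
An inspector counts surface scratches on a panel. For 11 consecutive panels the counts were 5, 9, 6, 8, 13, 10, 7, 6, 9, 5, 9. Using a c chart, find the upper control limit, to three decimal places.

c̄ = (5 + 9 + 6 + 8 + 13 + 10 + 7 + 6 + 9 + 5 + 9) / 11 = 87 / 11 = 7.9091
UCL = c̄ + 3√c̄ = 7.9091 + 3 × √7.9091 = 7.9091 + 3 × 2.8123 = 16.3460

16.346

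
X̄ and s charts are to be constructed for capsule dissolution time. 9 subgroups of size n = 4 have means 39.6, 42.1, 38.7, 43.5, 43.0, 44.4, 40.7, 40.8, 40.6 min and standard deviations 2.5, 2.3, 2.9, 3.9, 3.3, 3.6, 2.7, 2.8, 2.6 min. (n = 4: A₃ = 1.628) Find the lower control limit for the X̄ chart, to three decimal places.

36.677

X̄̄ = (39.6 + 42.1 + 38.7 + 43.5 + 43.0 + 44.4 + 40.7 + 40.8 + 40.6) / 9 = 41.4889
s̄ = (2.5 + 2.3 + 2.9 + 3.9 + 3.3 + 3.6 + 2.7 + 2.8 + 2.6) / 9 = 2.9556
LCL = X̄̄ − A₃·s̄ = 41.4889 − 1.628 × 2.9556 = 36.6772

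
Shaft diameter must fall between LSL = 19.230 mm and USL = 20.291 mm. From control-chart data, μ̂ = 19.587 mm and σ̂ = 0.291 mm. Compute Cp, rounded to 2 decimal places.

0.61

Cp = (USL − LSL) / (6σ̂) = (20.291 − 19.230) / (6 × 0.291) = 1.0610 / 1.7460 = 0.6077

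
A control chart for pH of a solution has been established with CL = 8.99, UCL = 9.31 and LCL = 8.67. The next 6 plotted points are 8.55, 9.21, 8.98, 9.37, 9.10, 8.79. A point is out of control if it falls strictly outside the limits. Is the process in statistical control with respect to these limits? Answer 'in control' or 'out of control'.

Compare each point to [8.67, 9.31]: sample 1 = 8.55 < LCL; sample 4 = 9.37 > UCL.

out of control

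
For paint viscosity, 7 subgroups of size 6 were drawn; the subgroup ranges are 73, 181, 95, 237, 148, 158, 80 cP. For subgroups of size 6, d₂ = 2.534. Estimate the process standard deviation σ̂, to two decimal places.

R̄ = (73 + 181 + 95 + 237 + 148 + 158 + 80) / 7 = 138.8571
σ̂ = R̄ / d₂ = 138.8571 / 2.534 = 54.7976

54.80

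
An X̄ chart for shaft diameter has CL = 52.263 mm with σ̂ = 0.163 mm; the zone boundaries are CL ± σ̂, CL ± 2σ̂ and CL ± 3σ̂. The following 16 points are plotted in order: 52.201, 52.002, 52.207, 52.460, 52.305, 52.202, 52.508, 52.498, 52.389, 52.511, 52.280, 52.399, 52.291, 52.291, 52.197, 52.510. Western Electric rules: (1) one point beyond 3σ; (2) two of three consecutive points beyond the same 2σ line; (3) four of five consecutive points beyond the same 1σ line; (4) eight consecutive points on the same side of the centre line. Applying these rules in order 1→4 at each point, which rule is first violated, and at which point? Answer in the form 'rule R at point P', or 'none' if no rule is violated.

rule 4 at point 14

Zone of each point (C = within 1σ̂, B = 1σ̂–2σ̂, A = 2σ̂–3σ̂, * = beyond 3σ̂; sign = side of CL): 1:-C, 2:-B, 3:-C, 4:+B, 5:+C, 6:-C, 7:+B, 8:+B, 9:+C, 10:+B, 11:+C, 12:+C, 13:+C, 14:+C, 15:-C, 16:+B
Rule 4 (eight consecutive points on the same side of the centre line) is satisfied at point 14.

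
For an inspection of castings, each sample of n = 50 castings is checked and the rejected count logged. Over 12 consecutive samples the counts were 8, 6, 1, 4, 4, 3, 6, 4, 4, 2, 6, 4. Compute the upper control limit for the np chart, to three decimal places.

p̄ = Σdᵢ / (k·n) = 52 / (12 × 50) = 0.08667
UCL = np̄ + 3·√(np̄(1−p̄)) = 4.3333 + 3 × √(4.3333×0.91333) = 4.3333 + 3 × 1.9894 = 10.3016

10.302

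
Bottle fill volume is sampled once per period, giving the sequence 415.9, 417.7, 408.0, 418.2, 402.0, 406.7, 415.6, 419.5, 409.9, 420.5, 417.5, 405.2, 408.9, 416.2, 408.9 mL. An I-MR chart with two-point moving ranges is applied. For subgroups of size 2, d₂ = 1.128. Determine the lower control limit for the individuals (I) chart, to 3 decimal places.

X̄ = (415.9 + 417.7 + 408.0 + 418.2 + 402.0 + 406.7 + 415.6 + 419.5 + 409.9 + 420.5 + 417.5 + 405.2 + 408.9 + 416.2 + 408.9) / 15 = 412.7133
Moving ranges: 1.8, 9.7, 10.2, 16.2, 4.7, 8.9, 3.9, 9.6, 10.6, 3.0, 12.3, 3.7, 7.3, 7.3; M̄R̄ = 109.2000 / 14 = 7.8000
LCL = X̄ − 3·M̄R̄/d₂ = 412.7133 − 3 × 7.8000 / 1.128 = 391.9687

391.969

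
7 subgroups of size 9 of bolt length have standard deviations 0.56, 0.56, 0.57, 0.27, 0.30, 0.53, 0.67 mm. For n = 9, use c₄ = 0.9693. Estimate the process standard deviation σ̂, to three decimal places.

0.510

s̄ = (0.56 + 0.56 + 0.57 + 0.27 + 0.30 + 0.53 + 0.67) / 7 = 0.4943
σ̂ = s̄ / c₄ = 0.4943 / 0.9693 = 0.5099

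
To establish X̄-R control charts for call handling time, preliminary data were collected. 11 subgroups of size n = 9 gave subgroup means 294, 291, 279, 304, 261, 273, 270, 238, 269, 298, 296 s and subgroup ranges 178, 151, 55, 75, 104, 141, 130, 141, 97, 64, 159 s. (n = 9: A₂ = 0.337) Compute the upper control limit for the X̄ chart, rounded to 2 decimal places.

X̄̄ = (294 + 291 + 279 + 304 + 261 + 273 + 270 + 238 + 269 + 298 + 296) / 11 = 3073.0000 / 11 = 279.3636
R̄ = (178 + 151 + 55 + 75 + 104 + 141 + 130 + 141 + 97 + 64 + 159) / 11 = 1295.0000 / 11 = 117.7273
UCL = X̄̄ + A₂·R̄ = 279.3636 + 0.337 × 117.7273 = 319.0377

319.04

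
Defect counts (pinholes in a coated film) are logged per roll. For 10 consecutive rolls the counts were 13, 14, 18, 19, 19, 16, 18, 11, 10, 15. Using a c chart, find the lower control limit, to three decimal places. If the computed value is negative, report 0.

c̄ = (13 + 14 + 18 + 19 + 19 + 16 + 18 + 11 + 10 + 15) / 10 = 153 / 10 = 15.3000
LCL = c̄ − 3√c̄ = 15.3000 − 3 × 3.9115 = 3.5654

3.565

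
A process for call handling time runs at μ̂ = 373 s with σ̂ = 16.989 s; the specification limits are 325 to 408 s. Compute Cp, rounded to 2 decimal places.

Cp = (USL − LSL) / (6σ̂) = (408 − 325) / (6 × 16.989) = 83.0000 / 101.9340 = 0.8143

0.81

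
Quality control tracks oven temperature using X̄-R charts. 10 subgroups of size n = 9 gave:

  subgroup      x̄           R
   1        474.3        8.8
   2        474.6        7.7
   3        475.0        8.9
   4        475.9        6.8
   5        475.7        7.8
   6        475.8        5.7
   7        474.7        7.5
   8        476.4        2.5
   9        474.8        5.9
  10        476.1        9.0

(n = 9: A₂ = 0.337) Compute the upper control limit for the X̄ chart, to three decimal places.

477.709

X̄̄ = (474.3 + 474.6 + 475.0 + 475.9 + 475.7 + 475.8 + 474.7 + 476.4 + 474.8 + 476.1) / 10 = 4753.3000 / 10 = 475.3300
R̄ = (8.8 + 7.7 + 8.9 + 6.8 + 7.8 + 5.7 + 7.5 + 2.5 + 5.9 + 9.0) / 10 = 70.6000 / 10 = 7.0600
UCL = X̄̄ + A₂·R̄ = 475.3300 + 0.337 × 7.0600 = 477.7092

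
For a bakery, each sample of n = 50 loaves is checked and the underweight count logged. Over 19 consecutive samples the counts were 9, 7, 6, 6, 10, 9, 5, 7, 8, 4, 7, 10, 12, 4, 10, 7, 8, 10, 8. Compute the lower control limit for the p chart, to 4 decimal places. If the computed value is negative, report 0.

p̄ = Σdᵢ / (k·n) = 147 / (19 × 50) = 0.15474
LCL = p̄ − 3·√(p̄(1−p̄)/n) = 0.15474 − 3 × 0.05115 = 0.00130

0.0013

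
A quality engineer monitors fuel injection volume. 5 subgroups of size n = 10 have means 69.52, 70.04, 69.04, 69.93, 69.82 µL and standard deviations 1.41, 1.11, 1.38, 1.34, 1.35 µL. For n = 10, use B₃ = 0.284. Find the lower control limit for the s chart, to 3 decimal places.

0.374

s̄ = (1.41 + 1.11 + 1.38 + 1.34 + 1.35) / 5 = 1.3180
LCL_s = B₃·s̄ = 0.284 × 1.3180 = 0.3743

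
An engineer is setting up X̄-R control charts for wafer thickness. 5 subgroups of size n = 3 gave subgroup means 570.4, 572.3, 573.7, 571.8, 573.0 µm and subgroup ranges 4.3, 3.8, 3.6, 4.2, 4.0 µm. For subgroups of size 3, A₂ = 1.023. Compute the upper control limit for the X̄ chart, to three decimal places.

576.312

X̄̄ = (570.4 + 572.3 + 573.7 + 571.8 + 573.0) / 5 = 2861.2000 / 5 = 572.2400
R̄ = (4.3 + 3.8 + 3.6 + 4.2 + 4.0) / 5 = 19.9000 / 5 = 3.9800
UCL = X̄̄ + A₂·R̄ = 572.2400 + 1.023 × 3.9800 = 576.3115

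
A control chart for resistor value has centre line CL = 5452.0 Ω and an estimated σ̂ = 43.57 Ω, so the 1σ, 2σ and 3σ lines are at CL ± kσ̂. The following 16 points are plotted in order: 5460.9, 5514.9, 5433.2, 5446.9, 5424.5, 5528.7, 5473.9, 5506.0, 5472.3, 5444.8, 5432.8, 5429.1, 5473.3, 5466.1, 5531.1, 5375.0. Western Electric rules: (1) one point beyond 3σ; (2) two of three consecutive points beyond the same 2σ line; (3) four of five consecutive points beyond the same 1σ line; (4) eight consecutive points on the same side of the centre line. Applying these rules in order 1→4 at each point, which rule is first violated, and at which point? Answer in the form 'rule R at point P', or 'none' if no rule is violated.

Zone of each point (C = within 1σ̂, B = 1σ̂–2σ̂, A = 2σ̂–3σ̂, * = beyond 3σ̂; sign = side of CL): 1:+C, 2:+B, 3:-C, 4:-C, 5:-C, 6:+B, 7:+C, 8:+B, 9:+C, 10:-C, 11:-C, 12:-C, 13:+C, 14:+C, 15:+B, 16:-B
No rule fires across all 16 points.

none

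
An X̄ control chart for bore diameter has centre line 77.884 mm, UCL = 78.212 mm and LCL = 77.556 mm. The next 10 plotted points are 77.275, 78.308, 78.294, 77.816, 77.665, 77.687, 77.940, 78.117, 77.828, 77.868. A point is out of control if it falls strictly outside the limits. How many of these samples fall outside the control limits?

Compare each point to [77.556, 78.212]: sample 1 = 77.275 < LCL; sample 2 = 78.308 > UCL; sample 3 = 78.294 > UCL.

3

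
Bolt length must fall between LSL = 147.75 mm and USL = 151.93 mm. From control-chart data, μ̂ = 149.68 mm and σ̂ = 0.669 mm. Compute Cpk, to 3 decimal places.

Cpu = (USL − μ̂) / (3σ̂) = (151.93 − 149.68) / (3 × 0.669) = 1.1211; Cpl = (μ̂ − LSL) / (3σ̂) = (149.68 − 147.75) / (3 × 0.669) = 0.9616; Cpk = min(Cpu, Cpl) = 0.9616

0.962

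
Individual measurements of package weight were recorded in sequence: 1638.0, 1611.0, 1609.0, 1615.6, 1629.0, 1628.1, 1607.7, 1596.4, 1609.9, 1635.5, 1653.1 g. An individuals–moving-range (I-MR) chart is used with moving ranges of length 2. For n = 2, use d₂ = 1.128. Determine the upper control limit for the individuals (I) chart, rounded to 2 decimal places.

1657.99

X̄ = (1638.0 + 1611.0 + 1609.0 + 1615.6 + 1629.0 + 1628.1 + 1607.7 + 1596.4 + 1609.9 + 1635.5 + 1653.1) / 11 = 1621.2091
Moving ranges: 27.0, 2.0, 6.6, 13.4, 0.9, 20.4, 11.3, 13.5, 25.6, 17.6; M̄R̄ = 138.3000 / 10 = 13.8300
UCL = X̄ + 3·M̄R̄/d₂ = 1621.2091 + 3 × 13.8300 / 1.128 = 1657.9910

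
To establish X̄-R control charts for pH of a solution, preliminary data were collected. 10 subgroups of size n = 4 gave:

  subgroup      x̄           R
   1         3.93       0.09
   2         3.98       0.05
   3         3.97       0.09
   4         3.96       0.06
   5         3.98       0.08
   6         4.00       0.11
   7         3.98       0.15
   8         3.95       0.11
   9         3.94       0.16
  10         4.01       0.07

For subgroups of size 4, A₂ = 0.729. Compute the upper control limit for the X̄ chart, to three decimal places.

X̄̄ = (3.93 + 3.98 + 3.97 + 3.96 + 3.98 + 4.00 + 3.98 + 3.95 + 3.94 + 4.01) / 10 = 39.7000 / 10 = 3.9700
R̄ = (0.09 + 0.05 + 0.09 + 0.06 + 0.08 + 0.11 + 0.15 + 0.11 + 0.16 + 0.07) / 10 = 0.9700 / 10 = 0.0970
UCL = X̄̄ + A₂·R̄ = 3.9700 + 0.729 × 0.0970 = 4.0407

4.041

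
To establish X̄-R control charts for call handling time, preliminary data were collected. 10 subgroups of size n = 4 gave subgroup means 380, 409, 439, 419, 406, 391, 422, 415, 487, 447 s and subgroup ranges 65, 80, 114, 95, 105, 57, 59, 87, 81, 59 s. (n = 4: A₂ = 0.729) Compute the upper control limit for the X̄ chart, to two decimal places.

479.97

X̄̄ = (380 + 409 + 439 + 419 + 406 + 391 + 422 + 415 + 487 + 447) / 10 = 4215.0000 / 10 = 421.5000
R̄ = (65 + 80 + 114 + 95 + 105 + 57 + 59 + 87 + 81 + 59) / 10 = 802.0000 / 10 = 80.2000
UCL = X̄̄ + A₂·R̄ = 421.5000 + 0.729 × 80.2000 = 479.9658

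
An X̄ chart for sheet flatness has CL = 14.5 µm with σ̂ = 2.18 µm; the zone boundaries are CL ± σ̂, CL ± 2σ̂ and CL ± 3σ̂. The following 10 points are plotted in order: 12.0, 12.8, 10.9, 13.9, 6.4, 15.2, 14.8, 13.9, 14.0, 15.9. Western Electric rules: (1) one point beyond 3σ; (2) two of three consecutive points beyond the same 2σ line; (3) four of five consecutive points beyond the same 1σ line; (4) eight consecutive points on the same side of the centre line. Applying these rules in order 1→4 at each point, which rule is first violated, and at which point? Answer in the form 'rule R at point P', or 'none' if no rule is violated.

rule 1 at point 5

Zone of each point (C = within 1σ̂, B = 1σ̂–2σ̂, A = 2σ̂–3σ̂, * = beyond 3σ̂; sign = side of CL): 1:-B, 2:-C, 3:-B, 4:-C, 5:-*, 6:+C, 7:+C, 8:-C, 9:-C, 10:+C
Rule 1 (one point beyond the 3σ limits) is satisfied at point 5.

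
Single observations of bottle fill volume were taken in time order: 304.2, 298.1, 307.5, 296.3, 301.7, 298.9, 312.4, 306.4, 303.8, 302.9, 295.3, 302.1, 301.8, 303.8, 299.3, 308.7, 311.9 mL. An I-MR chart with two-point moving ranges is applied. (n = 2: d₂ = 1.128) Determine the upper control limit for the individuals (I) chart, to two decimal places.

X̄ = (304.2 + 298.1 + 307.5 + 296.3 + 301.7 + 298.9 + 312.4 + 306.4 + 303.8 + 302.9 + 295.3 + 302.1 + 301.8 + 303.8 + 299.3 + 308.7 + 311.9) / 17 = 303.2412
Moving ranges: 6.1, 9.4, 11.2, 5.4, 2.8, 13.5, 6.0, 2.6, 0.9, 7.6, 6.8, 0.3, 2.0, 4.5, 9.4, 3.2; M̄R̄ = 91.7000 / 16 = 5.7313
UCL = X̄ + 3·M̄R̄/d₂ = 303.2412 + 3 × 5.7313 / 1.128 = 318.4839

318.48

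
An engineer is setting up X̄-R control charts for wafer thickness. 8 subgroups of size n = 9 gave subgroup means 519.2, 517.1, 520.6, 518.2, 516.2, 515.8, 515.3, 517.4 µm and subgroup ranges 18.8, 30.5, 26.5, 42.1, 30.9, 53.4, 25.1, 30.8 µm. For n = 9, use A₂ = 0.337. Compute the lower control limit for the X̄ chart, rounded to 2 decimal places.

X̄̄ = (519.2 + 517.1 + 520.6 + 518.2 + 516.2 + 515.8 + 515.3 + 517.4) / 8 = 4139.8000 / 8 = 517.4750
R̄ = (18.8 + 30.5 + 26.5 + 42.1 + 30.9 + 53.4 + 25.1 + 30.8) / 8 = 258.1000 / 8 = 32.2625
LCL = X̄̄ − A₂·R̄ = 517.4750 − 0.337 × 32.2625 = 506.6025

506.60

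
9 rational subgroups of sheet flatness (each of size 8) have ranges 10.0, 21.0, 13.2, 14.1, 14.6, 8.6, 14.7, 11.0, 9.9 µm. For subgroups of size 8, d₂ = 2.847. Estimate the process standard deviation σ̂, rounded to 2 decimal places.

4.57

R̄ = (10.0 + 21.0 + 13.2 + 14.1 + 14.6 + 8.6 + 14.7 + 11.0 + 9.9) / 9 = 13.0111
σ̂ = R̄ / d₂ = 13.0111 / 2.847 = 4.5701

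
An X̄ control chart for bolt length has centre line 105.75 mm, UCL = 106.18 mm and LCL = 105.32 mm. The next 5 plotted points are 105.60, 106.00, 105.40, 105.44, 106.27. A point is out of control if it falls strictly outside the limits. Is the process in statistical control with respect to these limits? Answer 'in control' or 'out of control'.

out of control

Compare each point to [105.32, 106.18]: sample 5 = 106.27 > UCL.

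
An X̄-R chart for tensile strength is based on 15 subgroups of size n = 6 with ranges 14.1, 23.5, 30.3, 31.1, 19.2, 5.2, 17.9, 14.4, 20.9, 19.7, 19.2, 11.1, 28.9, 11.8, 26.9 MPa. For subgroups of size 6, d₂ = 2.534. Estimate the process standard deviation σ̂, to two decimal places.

7.74

R̄ = (14.1 + 23.5 + 30.3 + 31.1 + 19.2 + 5.2 + 17.9 + 14.4 + 20.9 + 19.7 + 19.2 + 11.1 + 28.9 + 11.8 + 26.9) / 15 = 19.6133
σ̂ = R̄ / d₂ = 19.6133 / 2.534 = 7.7401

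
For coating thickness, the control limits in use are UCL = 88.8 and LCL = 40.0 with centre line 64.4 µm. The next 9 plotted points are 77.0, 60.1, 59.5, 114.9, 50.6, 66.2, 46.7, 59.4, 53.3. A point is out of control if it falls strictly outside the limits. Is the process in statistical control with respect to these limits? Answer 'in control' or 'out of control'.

out of control

Compare each point to [40.0, 88.8]: sample 4 = 114.9 > UCL.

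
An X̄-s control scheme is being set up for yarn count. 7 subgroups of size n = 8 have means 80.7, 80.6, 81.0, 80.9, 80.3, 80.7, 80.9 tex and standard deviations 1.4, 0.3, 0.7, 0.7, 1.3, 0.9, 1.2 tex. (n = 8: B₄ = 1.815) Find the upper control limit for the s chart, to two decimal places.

s̄ = (1.4 + 0.3 + 0.7 + 0.7 + 1.3 + 0.9 + 1.2) / 7 = 0.9286
UCL_s = B₄·s̄ = 1.815 × 0.9286 = 1.6854

1.69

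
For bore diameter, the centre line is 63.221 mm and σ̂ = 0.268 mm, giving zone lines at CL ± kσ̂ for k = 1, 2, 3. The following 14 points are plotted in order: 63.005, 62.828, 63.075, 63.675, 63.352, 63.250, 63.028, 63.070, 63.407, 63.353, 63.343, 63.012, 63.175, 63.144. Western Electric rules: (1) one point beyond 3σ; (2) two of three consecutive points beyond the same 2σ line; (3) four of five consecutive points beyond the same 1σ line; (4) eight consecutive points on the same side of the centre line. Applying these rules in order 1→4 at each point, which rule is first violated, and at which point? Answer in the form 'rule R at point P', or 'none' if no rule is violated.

Zone of each point (C = within 1σ̂, B = 1σ̂–2σ̂, A = 2σ̂–3σ̂, * = beyond 3σ̂; sign = side of CL): 1:-C, 2:-B, 3:-C, 4:+B, 5:+C, 6:+C, 7:-C, 8:-C, 9:+C, 10:+C, 11:+C, 12:-C, 13:-C, 14:-C
No rule fires across all 14 points.

none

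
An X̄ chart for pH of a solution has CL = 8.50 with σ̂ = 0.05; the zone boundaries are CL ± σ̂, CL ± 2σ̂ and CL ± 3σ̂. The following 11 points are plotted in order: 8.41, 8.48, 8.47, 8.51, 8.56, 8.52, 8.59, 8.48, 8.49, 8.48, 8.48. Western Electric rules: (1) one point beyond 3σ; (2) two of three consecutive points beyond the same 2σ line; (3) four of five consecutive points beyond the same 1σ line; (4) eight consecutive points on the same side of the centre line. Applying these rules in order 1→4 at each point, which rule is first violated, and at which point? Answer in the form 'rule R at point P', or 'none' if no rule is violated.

none

Zone of each point (C = within 1σ̂, B = 1σ̂–2σ̂, A = 2σ̂–3σ̂, * = beyond 3σ̂; sign = side of CL): 1:-B, 2:-C, 3:-C, 4:+C, 5:+B, 6:+C, 7:+B, 8:-C, 9:-C, 10:-C, 11:-C
No rule fires across all 11 points.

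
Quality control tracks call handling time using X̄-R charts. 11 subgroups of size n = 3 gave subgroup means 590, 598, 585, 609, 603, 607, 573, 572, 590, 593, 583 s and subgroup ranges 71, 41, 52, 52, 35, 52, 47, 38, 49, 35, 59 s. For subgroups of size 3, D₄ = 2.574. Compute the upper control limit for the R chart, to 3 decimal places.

124.254

R̄ = (71 + 41 + 52 + 52 + 35 + 52 + 47 + 38 + 49 + 35 + 59) / 11 = 531.0000 / 11 = 48.2727
UCL_R = D₄·R̄ = 2.574 × 48.2727 = 124.2540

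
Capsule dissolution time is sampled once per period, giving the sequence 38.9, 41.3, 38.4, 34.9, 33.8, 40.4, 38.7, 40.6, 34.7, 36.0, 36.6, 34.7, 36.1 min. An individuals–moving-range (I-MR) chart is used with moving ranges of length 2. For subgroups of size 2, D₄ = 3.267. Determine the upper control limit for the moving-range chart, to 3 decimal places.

8.494

Moving ranges: 2.4, 2.9, 3.5, 1.1, 6.6, 1.7, 1.9, 5.9, 1.3, 0.6, 1.9, 1.4; M̄R̄ = 31.2000 / 12 = 2.6000
UCL_MR = D₄·M̄R̄ = 3.267 × 2.6000 = 8.4942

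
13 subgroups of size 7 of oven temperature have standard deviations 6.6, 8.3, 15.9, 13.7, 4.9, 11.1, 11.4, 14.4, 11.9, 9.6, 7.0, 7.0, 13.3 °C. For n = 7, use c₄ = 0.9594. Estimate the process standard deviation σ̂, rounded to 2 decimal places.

s̄ = (6.6 + 8.3 + 15.9 + 13.7 + 4.9 + 11.1 + 11.4 + 14.4 + 11.9 + 9.6 + 7.0 + 7.0 + 13.3) / 13 = 10.3923
σ̂ = s̄ / c₄ = 10.3923 / 0.9594 = 10.8321

10.83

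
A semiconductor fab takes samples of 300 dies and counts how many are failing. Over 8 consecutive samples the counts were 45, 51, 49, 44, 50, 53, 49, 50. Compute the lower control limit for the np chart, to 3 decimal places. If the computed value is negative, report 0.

p̄ = Σdᵢ / (k·n) = 391 / (8 × 300) = 0.16292
LCL = np̄ − 3·√(np̄(1−p̄)) = 48.8750 − 3 × 6.3963 = 29.6861

29.686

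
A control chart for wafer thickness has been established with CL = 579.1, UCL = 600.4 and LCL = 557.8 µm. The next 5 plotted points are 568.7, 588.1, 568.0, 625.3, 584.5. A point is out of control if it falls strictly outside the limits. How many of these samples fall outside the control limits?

1

Compare each point to [557.8, 600.4]: sample 4 = 625.3 > UCL.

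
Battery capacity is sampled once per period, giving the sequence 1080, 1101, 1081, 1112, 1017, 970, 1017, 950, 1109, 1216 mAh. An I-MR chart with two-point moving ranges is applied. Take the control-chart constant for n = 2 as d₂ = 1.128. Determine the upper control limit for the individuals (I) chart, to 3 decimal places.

X̄ = (1080 + 1101 + 1081 + 1112 + 1017 + 970 + 1017 + 950 + 1109 + 1216) / 10 = 1065.3000
Moving ranges: 21, 20, 31, 95, 47, 47, 67, 159, 107; M̄R̄ = 594.0000 / 9 = 66.0000
UCL = X̄ + 3·M̄R̄/d₂ = 1065.3000 + 3 × 66.0000 / 1.128 = 1240.8319

1240.832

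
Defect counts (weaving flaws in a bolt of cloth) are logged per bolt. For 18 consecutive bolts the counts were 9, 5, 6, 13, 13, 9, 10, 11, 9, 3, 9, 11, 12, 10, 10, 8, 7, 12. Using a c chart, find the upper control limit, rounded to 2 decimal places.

18.42

c̄ = (9 + 5 + 6 + 13 + 13 + 9 + 10 + 11 + 9 + 3 + 9 + 11 + 12 + 10 + 10 + 8 + 7 + 12) / 18 = 167 / 18 = 9.2778
UCL = c̄ + 3√c̄ = 9.2778 + 3 × √9.2778 = 9.2778 + 3 × 3.0459 = 18.4156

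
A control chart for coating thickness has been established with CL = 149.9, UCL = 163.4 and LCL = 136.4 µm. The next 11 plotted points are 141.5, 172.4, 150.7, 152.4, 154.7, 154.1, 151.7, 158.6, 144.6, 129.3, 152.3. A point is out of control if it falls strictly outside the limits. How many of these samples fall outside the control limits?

2

Compare each point to [136.4, 163.4]: sample 2 = 172.4 > UCL; sample 10 = 129.3 < LCL.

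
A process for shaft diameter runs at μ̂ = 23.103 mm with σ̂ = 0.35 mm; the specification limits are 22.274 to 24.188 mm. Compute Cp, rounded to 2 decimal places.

Cp = (USL − LSL) / (6σ̂) = (24.188 − 22.274) / (6 × 0.35) = 1.9140 / 2.1000 = 0.9114

0.91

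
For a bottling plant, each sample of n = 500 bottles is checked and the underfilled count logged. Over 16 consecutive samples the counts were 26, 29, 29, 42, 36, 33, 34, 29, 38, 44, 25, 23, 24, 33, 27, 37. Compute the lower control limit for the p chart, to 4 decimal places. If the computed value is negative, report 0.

0.0309

p̄ = Σdᵢ / (k·n) = 509 / (16 × 500) = 0.06363
LCL = p̄ − 3·√(p̄(1−p̄)/n) = 0.06363 − 3 × 0.01092 = 0.03088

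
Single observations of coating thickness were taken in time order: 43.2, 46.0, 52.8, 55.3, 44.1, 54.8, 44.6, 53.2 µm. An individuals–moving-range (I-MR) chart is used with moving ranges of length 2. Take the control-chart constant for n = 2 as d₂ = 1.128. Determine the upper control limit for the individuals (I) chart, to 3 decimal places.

69.311

X̄ = (43.2 + 46.0 + 52.8 + 55.3 + 44.1 + 54.8 + 44.6 + 53.2) / 8 = 49.2500
Moving ranges: 2.8, 6.8, 2.5, 11.2, 10.7, 10.2, 8.6; M̄R̄ = 52.8000 / 7 = 7.5429
UCL = X̄ + 3·M̄R̄/d₂ = 49.2500 + 3 × 7.5429 / 1.128 = 69.3108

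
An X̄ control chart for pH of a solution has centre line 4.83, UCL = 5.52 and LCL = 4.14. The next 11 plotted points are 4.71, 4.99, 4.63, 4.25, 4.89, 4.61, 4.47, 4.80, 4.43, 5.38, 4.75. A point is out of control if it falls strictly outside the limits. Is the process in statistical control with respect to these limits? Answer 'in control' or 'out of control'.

All 11 points lie within [4.14, 5.52].

in control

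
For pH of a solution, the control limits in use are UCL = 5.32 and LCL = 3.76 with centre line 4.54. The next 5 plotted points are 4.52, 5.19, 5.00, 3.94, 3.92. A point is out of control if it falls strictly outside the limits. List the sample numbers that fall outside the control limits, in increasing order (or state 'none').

none

All 5 points lie within [3.76, 5.32].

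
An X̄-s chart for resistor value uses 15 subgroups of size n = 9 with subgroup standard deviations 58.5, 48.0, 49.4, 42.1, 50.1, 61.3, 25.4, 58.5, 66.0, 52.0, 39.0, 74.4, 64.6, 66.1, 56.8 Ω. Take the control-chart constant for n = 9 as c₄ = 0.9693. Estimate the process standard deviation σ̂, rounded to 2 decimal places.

55.86

s̄ = (58.5 + 48.0 + 49.4 + 42.1 + 50.1 + 61.3 + 25.4 + 58.5 + 66.0 + 52.0 + 39.0 + 74.4 + 64.6 + 66.1 + 56.8) / 15 = 54.1467
σ̂ = s̄ / c₄ = 54.1467 / 0.9693 = 55.8616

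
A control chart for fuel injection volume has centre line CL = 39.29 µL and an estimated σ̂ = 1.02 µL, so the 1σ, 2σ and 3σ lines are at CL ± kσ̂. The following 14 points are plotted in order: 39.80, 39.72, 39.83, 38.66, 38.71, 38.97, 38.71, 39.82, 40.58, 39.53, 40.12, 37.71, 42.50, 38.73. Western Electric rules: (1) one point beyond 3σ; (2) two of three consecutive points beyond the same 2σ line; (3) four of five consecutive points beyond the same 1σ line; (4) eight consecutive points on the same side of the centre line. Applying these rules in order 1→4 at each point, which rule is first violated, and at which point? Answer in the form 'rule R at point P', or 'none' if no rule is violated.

Zone of each point (C = within 1σ̂, B = 1σ̂–2σ̂, A = 2σ̂–3σ̂, * = beyond 3σ̂; sign = side of CL): 1:+C, 2:+C, 3:+C, 4:-C, 5:-C, 6:-C, 7:-C, 8:+C, 9:+B, 10:+C, 11:+C, 12:-B, 13:+*, 14:-C
Rule 1 (one point beyond the 3σ limits) is satisfied at point 13.

rule 1 at point 13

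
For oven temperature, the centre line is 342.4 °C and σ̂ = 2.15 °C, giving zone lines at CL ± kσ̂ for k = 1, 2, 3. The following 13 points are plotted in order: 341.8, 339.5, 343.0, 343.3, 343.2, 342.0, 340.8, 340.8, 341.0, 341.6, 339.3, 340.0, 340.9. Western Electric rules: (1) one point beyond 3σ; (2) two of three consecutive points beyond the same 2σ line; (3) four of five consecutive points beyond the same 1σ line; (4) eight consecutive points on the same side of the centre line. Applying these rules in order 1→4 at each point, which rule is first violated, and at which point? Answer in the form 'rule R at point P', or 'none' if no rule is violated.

Zone of each point (C = within 1σ̂, B = 1σ̂–2σ̂, A = 2σ̂–3σ̂, * = beyond 3σ̂; sign = side of CL): 1:-C, 2:-B, 3:+C, 4:+C, 5:+C, 6:-C, 7:-C, 8:-C, 9:-C, 10:-C, 11:-B, 12:-B, 13:-C
Rule 4 (eight consecutive points on the same side of the centre line) is satisfied at point 13.

rule 4 at point 13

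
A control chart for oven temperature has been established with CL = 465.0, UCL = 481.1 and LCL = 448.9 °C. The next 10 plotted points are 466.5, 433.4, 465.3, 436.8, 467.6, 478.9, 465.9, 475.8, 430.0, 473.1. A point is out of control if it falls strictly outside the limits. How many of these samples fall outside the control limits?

Compare each point to [448.9, 481.1]: sample 2 = 433.4 < LCL; sample 4 = 436.8 < LCL; sample 9 = 430.0 < LCL.

3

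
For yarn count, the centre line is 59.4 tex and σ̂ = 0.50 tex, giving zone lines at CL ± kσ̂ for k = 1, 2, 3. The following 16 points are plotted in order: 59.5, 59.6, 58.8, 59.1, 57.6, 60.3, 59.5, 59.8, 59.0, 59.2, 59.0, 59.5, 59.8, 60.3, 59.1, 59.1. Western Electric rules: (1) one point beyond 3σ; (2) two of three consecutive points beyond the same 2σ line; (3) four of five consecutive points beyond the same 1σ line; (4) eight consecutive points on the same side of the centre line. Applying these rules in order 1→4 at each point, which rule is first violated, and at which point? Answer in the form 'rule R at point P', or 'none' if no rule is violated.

Zone of each point (C = within 1σ̂, B = 1σ̂–2σ̂, A = 2σ̂–3σ̂, * = beyond 3σ̂; sign = side of CL): 1:+C, 2:+C, 3:-B, 4:-C, 5:-*, 6:+B, 7:+C, 8:+C, 9:-C, 10:-C, 11:-C, 12:+C, 13:+C, 14:+B, 15:-C, 16:-C
Rule 1 (one point beyond the 3σ limits) is satisfied at point 5.

rule 1 at point 5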